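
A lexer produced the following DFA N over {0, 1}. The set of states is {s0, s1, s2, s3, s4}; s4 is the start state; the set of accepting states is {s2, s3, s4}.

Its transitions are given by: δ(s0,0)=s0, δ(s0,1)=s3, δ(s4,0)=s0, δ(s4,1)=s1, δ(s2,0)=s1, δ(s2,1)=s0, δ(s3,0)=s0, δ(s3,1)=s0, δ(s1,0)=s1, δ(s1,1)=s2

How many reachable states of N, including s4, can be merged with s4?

Initial partition by acceptance: {s2,s3,s4} | {s0,s1}.
The partition is now stable with 2 blocks: {s2,s3,s4} | {s0,s1}.
State s4 belongs to the block {s2,s3,s4}, which has 3 states.

3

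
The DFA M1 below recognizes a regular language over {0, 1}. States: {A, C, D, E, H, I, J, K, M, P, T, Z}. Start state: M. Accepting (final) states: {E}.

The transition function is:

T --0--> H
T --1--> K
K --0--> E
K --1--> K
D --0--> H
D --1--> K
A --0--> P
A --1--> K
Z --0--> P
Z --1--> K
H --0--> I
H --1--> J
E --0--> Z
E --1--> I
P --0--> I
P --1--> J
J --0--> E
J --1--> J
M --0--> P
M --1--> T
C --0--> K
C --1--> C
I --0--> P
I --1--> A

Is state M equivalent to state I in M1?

First remove the unreachable states {C,D}; 10 states remain.
Initial partition by acceptance: {E} | {A,H,I,J,K,M,P,T,Z}.
Refine {A,H,I,J,K,M,P,T,Z} on symbol 0: members go to different blocks, giving {A,H,I,M,P,T,Z} and {J,K}.
Split {A,H,I,M,P,T,Z} by δ(·,1) → {A,H,P,T,Z} and {I,M}.
Refine {A,H,P,T,Z} on symbol 0: members go to different blocks, giving {A,T,Z} and {H,P}.
Stable partition: {E} | {A,T,Z} | {J,K} | {I,M} | {H,P} — 5 equivalence classes.
M and I lie in the same block of the stable partition, so they are equivalent — no string distinguishes them.

Yes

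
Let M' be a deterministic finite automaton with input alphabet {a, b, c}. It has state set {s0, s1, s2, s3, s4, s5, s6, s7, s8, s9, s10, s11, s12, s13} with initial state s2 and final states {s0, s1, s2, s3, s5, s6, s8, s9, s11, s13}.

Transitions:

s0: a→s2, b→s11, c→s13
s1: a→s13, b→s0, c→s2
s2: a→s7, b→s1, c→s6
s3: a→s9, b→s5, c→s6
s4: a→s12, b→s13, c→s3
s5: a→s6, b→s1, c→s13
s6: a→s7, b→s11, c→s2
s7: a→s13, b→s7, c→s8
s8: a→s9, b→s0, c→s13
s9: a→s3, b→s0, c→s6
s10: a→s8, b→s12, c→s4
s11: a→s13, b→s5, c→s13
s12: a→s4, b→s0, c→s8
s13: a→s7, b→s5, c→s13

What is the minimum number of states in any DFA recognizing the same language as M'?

First remove the unreachable states {s4,s10,s12}; 11 states remain.
Initial partition by acceptance: {s0,s1,s2,s3,s5,s6,s8,s9,s11,s13} | {s7}.
Refine {s0,s1,s2,s3,s5,s6,s8,s9,s11,s13} on symbol a: members go to different blocks, giving {s0,s1,s3,s5,s8,s9,s11} and {s2,s6,s13}.
Split {s0,s1,s3,s5,s8,s9,s11} by δ(·,a) → {s0,s1,s5,s11} and {s3,s8,s9}.
The partition is now stable with 4 blocks: {s0,s1,s5,s11} | {s7} | {s2,s6,s13} | {s3,s8,s9}.

4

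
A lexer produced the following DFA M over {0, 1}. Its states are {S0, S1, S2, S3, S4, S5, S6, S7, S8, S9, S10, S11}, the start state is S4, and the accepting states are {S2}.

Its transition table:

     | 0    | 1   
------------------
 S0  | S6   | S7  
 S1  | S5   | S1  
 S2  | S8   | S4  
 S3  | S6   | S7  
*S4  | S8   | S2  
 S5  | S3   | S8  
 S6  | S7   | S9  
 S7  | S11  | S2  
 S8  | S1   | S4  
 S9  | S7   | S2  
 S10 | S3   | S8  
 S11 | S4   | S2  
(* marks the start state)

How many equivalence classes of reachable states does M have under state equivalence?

10

First remove the unreachable states {S0,S10}; 10 states remain.
Start with accepting vs non-accepting: {S2} | {S1,S3,S4,S5,S6,S7,S8,S9,S11}.
Refine {S1,S3,S4,S5,S6,S7,S8,S9,S11} on symbol 1: members go to different blocks, giving {S1,S3,S5,S6,S8} and {S4,S7,S9,S11}.
Split {S1,S3,S5,S6,S8} by δ(·,0) → {S1,S3,S5,S8} and {S6}.
Refine {S1,S3,S5,S8} on symbol 0: members go to different blocks, giving {S1,S5,S8} and {S3}.
Refine {S1,S5,S8} on symbol 0: members go to different blocks, giving {S1,S8} and {S5}.
Refine {S1,S8} on symbol 0: members go to different blocks, giving {S1} and {S8}.
Split {S4,S7,S9,S11} by δ(·,0) → {S7,S9,S11} and {S4}.
Split {S7,S9,S11} by δ(·,0) → {S7,S9} and {S11}.
Split {S7,S9} by δ(·,0) → {S7} and {S9}.
Stable partition: {S2} | {S1} | {S7} | {S6} | {S3} | {S5} | {S8} | {S4} | {S11} | {S9} — 10 equivalence classes.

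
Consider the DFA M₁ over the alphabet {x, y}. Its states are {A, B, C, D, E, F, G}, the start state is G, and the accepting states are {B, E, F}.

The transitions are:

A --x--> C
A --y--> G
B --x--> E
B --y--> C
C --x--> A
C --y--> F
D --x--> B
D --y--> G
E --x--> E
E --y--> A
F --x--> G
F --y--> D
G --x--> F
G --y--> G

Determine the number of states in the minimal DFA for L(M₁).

7

Start with accepting vs non-accepting: {B,E,F} | {A,C,D,G}.
Refine {B,E,F} on symbol x: members go to different blocks, giving {B,E} and {F}.
Split {A,C,D,G} by δ(·,x) → {A,C} and {D} and {G}.
Refine {A,C} on symbol y: members go to different blocks, giving {A} and {C}.
Refine {B,E} on symbol y: members go to different blocks, giving {B} and {E}.
The partition is now stable with 7 blocks: {B} | {A} | {F} | {D} | {G} | {C} | {E}.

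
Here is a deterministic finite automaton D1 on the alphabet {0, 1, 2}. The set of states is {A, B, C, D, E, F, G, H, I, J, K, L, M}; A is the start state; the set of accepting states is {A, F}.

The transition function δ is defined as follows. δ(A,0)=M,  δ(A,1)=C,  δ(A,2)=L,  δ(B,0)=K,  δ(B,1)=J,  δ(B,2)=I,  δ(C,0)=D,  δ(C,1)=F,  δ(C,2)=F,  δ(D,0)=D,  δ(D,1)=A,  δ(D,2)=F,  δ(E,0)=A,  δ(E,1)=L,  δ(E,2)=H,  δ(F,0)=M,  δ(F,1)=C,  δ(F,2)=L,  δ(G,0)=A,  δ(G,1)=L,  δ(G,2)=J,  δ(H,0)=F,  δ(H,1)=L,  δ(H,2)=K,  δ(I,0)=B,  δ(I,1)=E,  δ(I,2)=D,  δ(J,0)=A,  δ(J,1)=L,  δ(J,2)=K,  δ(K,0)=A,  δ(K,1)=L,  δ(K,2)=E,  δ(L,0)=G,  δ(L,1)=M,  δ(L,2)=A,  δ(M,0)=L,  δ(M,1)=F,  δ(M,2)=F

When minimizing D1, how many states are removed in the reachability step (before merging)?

No path from A leads to B, I; the other 11 states are all reachable.

2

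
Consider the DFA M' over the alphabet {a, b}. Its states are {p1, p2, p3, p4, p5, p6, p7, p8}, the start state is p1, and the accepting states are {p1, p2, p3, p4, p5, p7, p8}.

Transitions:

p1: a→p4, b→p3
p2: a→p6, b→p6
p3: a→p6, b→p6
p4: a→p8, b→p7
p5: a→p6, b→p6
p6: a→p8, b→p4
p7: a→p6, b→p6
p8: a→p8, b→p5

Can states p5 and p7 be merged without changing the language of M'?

Reachable states from the start: {p1,p3,p4,p5,p6,p7,p8}. Unreachable: {p2} — drop them.
Start with accepting vs non-accepting: {p1,p3,p4,p5,p7,p8} | {p6}.
Split {p1,p3,p4,p5,p7,p8} by δ(·,a) → {p1,p4,p8} and {p3,p5,p7}.
The partition is now stable with 3 blocks: {p1,p4,p8} | {p6} | {p3,p5,p7}.
p5 and p7 lie in the same block of the stable partition, so they are equivalent — no string distinguishes them.

Yes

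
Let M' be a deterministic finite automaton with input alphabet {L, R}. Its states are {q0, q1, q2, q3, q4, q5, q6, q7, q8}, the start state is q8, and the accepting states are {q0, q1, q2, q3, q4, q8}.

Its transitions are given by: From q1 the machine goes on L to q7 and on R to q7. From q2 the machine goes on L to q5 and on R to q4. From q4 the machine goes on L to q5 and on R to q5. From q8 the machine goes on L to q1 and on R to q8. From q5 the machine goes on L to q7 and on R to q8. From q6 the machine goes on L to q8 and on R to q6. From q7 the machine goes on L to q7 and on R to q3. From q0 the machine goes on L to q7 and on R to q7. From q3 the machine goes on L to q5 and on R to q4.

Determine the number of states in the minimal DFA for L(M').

States {q0,q2,q6} cannot be reached from the start state, so discard them.
Start with accepting vs non-accepting: {q1,q3,q4,q8} | {q5,q7}.
Refine {q1,q3,q4,q8} on symbol L: members go to different blocks, giving {q1,q3,q4} and {q8}.
Refine {q1,q3,q4} on symbol R: members go to different blocks, giving {q1,q4} and {q3}.
Split {q5,q7} by δ(·,R) → {q5} and {q7}.
Refine {q1,q4} on symbol L: members go to different blocks, giving {q1} and {q4}.
The partition is now stable with 6 blocks: {q1} | {q5} | {q8} | {q3} | {q7} | {q4}.

6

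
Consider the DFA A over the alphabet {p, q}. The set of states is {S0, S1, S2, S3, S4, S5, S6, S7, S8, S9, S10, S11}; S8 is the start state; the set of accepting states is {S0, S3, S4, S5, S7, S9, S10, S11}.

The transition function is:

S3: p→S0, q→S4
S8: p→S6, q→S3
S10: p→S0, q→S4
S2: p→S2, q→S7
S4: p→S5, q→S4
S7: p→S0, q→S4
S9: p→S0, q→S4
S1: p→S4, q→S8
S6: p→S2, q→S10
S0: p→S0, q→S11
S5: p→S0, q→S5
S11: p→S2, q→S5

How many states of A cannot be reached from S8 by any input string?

2

No path from S8 leads to S1, S9; the other 10 states are all reachable.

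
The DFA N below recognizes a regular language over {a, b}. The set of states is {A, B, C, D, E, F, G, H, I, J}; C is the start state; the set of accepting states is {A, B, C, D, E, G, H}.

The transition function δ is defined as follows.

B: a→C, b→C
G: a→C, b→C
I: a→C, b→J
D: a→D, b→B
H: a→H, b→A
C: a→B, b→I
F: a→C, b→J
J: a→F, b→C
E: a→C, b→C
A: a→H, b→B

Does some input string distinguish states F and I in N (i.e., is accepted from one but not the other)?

No

States {A,D,E,G,H} cannot be reached from the start state, so discard them.
Initial partition by acceptance: {B,C} | {F,I,J}.
On input b, block {B,C} splits into {B} and {C}.
On input a, block {F,I,J} splits into {F,I} and {J}.
Stable partition: {B} | {F,I} | {C} | {J} — 4 equivalence classes.
F and I lie in the same block of the stable partition, so they are equivalent — no string distinguishes them.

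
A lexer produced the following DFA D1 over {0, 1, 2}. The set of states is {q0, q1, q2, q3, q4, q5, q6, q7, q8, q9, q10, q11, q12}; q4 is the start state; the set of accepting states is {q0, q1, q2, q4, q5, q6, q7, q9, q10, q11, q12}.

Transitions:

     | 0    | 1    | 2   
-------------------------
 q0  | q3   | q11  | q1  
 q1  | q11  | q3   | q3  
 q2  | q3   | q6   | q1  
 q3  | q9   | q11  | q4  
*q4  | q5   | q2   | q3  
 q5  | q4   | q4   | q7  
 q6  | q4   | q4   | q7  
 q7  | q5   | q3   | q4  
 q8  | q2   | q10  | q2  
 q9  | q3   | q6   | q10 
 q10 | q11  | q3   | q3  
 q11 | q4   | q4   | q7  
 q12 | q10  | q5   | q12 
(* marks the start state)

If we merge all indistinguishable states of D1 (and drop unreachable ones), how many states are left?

6

First remove the unreachable states {q0,q8,q12}; 10 states remain.
Start with accepting vs non-accepting: {q1,q2,q4,q5,q6,q7,q9,q10,q11} | {q3}.
Refine {q1,q2,q4,q5,q6,q7,q9,q10,q11} on symbol 0: members go to different blocks, giving {q1,q4,q5,q6,q7,q10,q11} and {q2,q9}.
On input 1, block {q1,q4,q5,q6,q7,q10,q11} splits into {q1,q7,q10} and {q5,q6,q11} and {q4}.
Split {q1,q7,q10} by δ(·,2) → {q1,q10} and {q7}.
No further refinement is possible. Final partition (6 blocks): {q1,q10} | {q3} | {q2,q9} | {q5,q6,q11} | {q4} | {q7}.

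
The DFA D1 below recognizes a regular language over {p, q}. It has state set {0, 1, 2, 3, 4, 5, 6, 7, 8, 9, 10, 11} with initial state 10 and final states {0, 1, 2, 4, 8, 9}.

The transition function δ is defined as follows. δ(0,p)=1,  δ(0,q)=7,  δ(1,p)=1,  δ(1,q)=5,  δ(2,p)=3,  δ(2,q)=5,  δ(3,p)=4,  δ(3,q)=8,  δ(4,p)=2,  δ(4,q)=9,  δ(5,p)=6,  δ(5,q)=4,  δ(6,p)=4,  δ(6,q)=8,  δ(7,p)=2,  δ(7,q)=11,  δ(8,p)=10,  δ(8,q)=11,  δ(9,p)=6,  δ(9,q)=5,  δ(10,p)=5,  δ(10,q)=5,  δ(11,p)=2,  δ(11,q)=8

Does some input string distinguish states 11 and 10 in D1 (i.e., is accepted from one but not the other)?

Yes

States {0,1,7} cannot be reached from the start state, so discard them.
Start with accepting vs non-accepting: {2,4,8,9} | {3,5,6,10,11}.
Refine {2,4,8,9} on symbol p: members go to different blocks, giving {2,8,9} and {4}.
Split {3,5,6,10,11} by δ(·,p) → {3,6} and {5,10} and {11}.
Split {2,8,9} by δ(·,p) → {2,9} and {8}.
Refine {5,10} on symbol p: members go to different blocks, giving {5} and {10}.
No further refinement is possible. Final partition (7 blocks): {2,9} | {3,6} | {4} | {5} | {11} | {8} | {10}.
11 and 10 end up in different blocks, so they are distinguishable. For instance, the string 'p' is accepted from only 11.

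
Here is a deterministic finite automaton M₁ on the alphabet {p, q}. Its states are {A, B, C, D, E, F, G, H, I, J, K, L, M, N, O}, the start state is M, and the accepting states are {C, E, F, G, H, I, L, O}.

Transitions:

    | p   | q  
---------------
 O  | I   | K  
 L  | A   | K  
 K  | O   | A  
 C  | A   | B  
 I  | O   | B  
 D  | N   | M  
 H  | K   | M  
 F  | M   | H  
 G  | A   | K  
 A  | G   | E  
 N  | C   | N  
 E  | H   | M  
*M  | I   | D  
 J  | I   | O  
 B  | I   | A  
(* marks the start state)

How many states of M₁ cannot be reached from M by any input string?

3

BFS from M reaches {A, B, C, D, E, G, H, I, K, M, N, O}; the 3 state(s) F, J, L are never visited.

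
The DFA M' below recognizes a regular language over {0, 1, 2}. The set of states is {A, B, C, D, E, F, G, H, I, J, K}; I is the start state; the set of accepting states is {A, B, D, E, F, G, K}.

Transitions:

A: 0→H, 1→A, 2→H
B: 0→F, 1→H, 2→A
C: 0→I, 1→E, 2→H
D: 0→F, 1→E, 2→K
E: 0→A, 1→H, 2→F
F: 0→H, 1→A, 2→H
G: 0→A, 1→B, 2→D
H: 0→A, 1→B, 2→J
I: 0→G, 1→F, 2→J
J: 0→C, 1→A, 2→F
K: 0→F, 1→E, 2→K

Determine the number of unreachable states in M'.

Every one of the 11 states is reachable from I.

0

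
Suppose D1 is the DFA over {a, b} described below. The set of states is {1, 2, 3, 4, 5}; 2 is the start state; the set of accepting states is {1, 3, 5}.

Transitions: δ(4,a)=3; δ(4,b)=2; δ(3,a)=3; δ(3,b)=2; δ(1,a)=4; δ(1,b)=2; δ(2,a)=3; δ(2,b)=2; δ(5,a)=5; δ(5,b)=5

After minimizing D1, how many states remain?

States {1,4,5} cannot be reached from the start state, so discard them.
Initial partition by acceptance: {3} | {2}.
The partition is now stable with 2 blocks: {3} | {2}.

2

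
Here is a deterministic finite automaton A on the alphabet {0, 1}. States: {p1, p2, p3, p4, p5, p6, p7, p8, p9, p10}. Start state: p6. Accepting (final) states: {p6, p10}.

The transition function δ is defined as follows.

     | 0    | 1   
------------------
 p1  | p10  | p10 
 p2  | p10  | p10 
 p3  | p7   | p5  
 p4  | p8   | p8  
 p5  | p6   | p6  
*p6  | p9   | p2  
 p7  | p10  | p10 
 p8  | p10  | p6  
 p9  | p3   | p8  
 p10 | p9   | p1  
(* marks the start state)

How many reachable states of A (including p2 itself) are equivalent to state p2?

Reachable states from the start: {p1,p2,p3,p5,p6,p7,p8,p9,p10}. Unreachable: {p4} — drop them.
P0 = {p6,p10} | {p1,p2,p3,p5,p7,p8,p9}.
Split {p1,p2,p3,p5,p7,p8,p9} by δ(·,0) → {p1,p2,p5,p7,p8} and {p3,p9}.
Split {p3,p9} by δ(·,0) → {p3} and {p9}.
The partition is now stable with 4 blocks: {p6,p10} | {p1,p2,p5,p7,p8} | {p3} | {p9}.
State p2 belongs to the block {p1,p2,p5,p7,p8}, which has 5 states.

5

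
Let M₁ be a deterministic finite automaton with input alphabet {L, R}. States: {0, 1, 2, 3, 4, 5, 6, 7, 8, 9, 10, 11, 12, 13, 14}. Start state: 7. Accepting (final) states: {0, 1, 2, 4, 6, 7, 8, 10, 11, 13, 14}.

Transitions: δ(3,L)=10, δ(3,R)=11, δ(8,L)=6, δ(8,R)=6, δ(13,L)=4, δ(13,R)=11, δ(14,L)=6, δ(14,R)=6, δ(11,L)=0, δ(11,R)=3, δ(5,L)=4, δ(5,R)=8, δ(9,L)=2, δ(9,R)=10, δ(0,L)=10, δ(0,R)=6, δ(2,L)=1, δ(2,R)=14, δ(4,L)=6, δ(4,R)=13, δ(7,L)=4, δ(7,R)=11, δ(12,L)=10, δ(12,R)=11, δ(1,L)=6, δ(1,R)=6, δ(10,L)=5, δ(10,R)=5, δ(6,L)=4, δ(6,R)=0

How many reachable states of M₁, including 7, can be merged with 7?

States {1,2,9,12,14} cannot be reached from the start state, so discard them.
P0 = {0,4,6,7,8,10,11,13} | {3,5}.
Split {0,4,6,7,8,10,11,13} by δ(·,L) → {0,4,6,7,8,11,13} and {10}.
Split {0,4,6,7,8,11,13} by δ(·,L) → {4,6,7,8,11,13} and {0}.
Split {4,6,7,8,11,13} by δ(·,L) → {4,6,7,8,13} and {11}.
On input R, block {4,6,7,8,13} splits into {4,8} and {7,13} and {6}.
Refine {4,8} on symbol R: members go to different blocks, giving {4} and {8}.
Split {3,5} by δ(·,L) → {3} and {5}.
The partition is now stable with 9 blocks: {4} | {3} | {10} | {0} | {11} | {7,13} | {6} | {8} | {5}.
The equivalence class containing 7 is {7,13}, of size 2.

2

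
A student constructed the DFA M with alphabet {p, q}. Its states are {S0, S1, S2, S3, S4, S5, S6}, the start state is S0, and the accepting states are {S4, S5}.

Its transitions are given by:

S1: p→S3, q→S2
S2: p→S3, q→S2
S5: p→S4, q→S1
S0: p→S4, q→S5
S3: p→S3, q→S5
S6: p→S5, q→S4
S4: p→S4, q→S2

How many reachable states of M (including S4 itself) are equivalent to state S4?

States {S6} cannot be reached from the start state, so discard them.
Initial partition by acceptance: {S4,S5} | {S0,S1,S2,S3}.
On input p, block {S0,S1,S2,S3} splits into {S1,S2,S3} and {S0}.
Split {S1,S2,S3} by δ(·,q) → {S1,S2} and {S3}.
No further refinement is possible. Final partition (4 blocks): {S4,S5} | {S1,S2} | {S0} | {S3}.
The equivalence class containing S4 is {S4,S5}, of size 2.

2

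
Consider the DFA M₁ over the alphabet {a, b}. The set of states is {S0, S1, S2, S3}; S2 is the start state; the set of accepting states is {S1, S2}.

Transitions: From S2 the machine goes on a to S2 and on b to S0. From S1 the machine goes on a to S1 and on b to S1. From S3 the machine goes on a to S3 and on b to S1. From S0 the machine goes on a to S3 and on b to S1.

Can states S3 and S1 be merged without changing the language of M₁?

Every state is reachable, so we keep all 4.
Initial partition by acceptance: {S1,S2} | {S0,S3}.
On input b, block {S1,S2} splits into {S1} and {S2}.
No further refinement is possible. Final partition (3 blocks): {S1} | {S0,S3} | {S2}.
S3 and S1 end up in different blocks, so they are distinguishable. For instance, the string 'ε' is accepted from only S1.

No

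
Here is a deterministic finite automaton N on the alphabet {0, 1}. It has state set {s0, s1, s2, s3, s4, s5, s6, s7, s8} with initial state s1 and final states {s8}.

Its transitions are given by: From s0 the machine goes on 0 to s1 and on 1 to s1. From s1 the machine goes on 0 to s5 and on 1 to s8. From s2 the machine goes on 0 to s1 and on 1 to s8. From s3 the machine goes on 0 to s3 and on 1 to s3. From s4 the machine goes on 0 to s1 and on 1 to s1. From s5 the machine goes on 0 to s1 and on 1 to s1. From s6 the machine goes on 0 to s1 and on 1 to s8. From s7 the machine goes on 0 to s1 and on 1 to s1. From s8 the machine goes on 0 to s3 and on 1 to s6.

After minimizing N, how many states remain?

Reachable states from the start: {s1,s3,s5,s6,s8}. Unreachable: {s0,s2,s4,s7} — drop them.
Initial partition by acceptance: {s8} | {s1,s3,s5,s6}.
Refine {s1,s3,s5,s6} on symbol 1: members go to different blocks, giving {s1,s6} and {s3,s5}.
Refine {s1,s6} on symbol 0: members go to different blocks, giving {s1} and {s6}.
Split {s3,s5} by δ(·,0) → {s3} and {s5}.
The partition is now stable with 5 blocks: {s8} | {s1} | {s3} | {s6} | {s5}.

5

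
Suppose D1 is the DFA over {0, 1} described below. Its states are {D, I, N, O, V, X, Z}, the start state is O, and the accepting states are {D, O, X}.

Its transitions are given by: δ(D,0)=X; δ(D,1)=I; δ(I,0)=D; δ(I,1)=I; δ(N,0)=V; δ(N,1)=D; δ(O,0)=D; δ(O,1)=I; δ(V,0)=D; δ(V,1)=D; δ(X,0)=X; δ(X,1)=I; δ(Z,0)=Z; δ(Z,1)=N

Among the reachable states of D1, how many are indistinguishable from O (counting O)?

3

States {N,V,Z} cannot be reached from the start state, so discard them.
P0 = {D,O,X} | {I}.
No further refinement is possible. Final partition (2 blocks): {D,O,X} | {I}.
The equivalence class containing O is {D,O,X}, of size 3.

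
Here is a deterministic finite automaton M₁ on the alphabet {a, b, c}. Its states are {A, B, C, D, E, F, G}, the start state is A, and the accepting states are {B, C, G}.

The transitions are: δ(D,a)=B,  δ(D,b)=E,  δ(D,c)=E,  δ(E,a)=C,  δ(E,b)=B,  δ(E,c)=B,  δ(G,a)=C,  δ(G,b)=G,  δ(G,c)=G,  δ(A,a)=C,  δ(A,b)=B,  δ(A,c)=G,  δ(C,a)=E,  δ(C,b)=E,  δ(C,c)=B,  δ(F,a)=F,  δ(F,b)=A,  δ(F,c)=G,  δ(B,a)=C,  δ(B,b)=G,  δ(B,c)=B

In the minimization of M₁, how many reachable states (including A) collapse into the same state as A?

2

Reachable states from the start: {A,B,C,E,G}. Unreachable: {D,F} — drop them.
Initial partition by acceptance: {B,C,G} | {A,E}.
Split {B,C,G} by δ(·,a) → {B,G} and {C}.
Stable partition: {B,G} | {A,E} | {C} — 3 equivalence classes.
The equivalence class containing A is {A,E}, of size 2.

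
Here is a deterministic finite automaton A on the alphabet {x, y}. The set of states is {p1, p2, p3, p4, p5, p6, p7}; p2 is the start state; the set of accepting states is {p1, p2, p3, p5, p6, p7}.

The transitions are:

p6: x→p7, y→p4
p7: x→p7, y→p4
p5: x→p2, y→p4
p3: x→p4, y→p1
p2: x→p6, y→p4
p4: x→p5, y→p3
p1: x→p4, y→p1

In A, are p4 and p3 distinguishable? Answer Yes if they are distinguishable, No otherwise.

Every state is reachable, so we keep all 7.
P0 = {p1,p2,p3,p5,p6,p7} | {p4}.
On input x, block {p1,p2,p3,p5,p6,p7} splits into {p2,p5,p6,p7} and {p1,p3}.
No further refinement is possible. Final partition (3 blocks): {p2,p5,p6,p7} | {p4} | {p1,p3}.
p4 and p3 end up in different blocks, so they are distinguishable. For instance, the string 'ε' is accepted from only p3.

Yes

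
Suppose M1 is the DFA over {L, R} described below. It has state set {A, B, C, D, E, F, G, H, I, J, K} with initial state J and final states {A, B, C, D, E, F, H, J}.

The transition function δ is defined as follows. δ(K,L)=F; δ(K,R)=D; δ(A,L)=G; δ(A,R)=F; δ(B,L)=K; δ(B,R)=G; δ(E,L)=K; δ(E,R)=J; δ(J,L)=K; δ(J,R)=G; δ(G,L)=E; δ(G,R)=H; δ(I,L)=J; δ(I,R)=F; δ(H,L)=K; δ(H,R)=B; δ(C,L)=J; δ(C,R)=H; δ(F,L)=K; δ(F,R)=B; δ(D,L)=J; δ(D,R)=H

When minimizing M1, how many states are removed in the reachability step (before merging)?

BFS from J reaches {B, D, E, F, G, H, J, K}; the 3 state(s) A, C, I are never visited.

3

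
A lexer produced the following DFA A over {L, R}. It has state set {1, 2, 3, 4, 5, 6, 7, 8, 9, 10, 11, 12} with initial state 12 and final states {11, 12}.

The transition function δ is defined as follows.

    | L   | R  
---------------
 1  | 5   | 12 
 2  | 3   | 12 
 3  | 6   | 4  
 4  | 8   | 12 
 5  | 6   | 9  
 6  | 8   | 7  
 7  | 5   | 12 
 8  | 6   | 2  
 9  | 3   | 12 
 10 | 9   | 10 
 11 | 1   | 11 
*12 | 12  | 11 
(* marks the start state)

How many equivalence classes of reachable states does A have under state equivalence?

First remove the unreachable states {10}; 11 states remain.
P0 = {11,12} | {1,2,3,4,5,6,7,8,9}.
Split {11,12} by δ(·,L) → {11} and {12}.
Split {1,2,3,4,5,6,7,8,9} by δ(·,R) → {1,2,4,7,9} and {3,5,6,8}.
No further refinement is possible. Final partition (4 blocks): {11} | {1,2,4,7,9} | {12} | {3,5,6,8}.

4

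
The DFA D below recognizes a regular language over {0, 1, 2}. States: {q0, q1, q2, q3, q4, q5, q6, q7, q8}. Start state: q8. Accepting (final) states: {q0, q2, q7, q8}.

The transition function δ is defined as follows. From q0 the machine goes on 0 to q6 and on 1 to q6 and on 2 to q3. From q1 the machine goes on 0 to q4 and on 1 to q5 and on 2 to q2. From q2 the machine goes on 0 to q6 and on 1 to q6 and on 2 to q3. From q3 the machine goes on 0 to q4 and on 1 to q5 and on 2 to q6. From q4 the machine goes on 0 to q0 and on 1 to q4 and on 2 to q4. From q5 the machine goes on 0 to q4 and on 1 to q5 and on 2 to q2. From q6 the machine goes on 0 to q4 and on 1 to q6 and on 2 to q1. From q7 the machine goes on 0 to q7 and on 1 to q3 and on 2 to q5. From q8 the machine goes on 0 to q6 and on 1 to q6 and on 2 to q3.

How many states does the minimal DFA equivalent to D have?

5

Reachable states from the start: {q0,q1,q2,q3,q4,q5,q6,q8}. Unreachable: {q7} — drop them.
Start with accepting vs non-accepting: {q0,q2,q8} | {q1,q3,q4,q5,q6}.
Split {q1,q3,q4,q5,q6} by δ(·,0) → {q1,q3,q5,q6} and {q4}.
On input 2, block {q1,q3,q5,q6} splits into {q1,q5} and {q3,q6}.
On input 1, block {q3,q6} splits into {q3} and {q6}.
The partition is now stable with 5 blocks: {q0,q2,q8} | {q1,q5} | {q4} | {q3} | {q6}.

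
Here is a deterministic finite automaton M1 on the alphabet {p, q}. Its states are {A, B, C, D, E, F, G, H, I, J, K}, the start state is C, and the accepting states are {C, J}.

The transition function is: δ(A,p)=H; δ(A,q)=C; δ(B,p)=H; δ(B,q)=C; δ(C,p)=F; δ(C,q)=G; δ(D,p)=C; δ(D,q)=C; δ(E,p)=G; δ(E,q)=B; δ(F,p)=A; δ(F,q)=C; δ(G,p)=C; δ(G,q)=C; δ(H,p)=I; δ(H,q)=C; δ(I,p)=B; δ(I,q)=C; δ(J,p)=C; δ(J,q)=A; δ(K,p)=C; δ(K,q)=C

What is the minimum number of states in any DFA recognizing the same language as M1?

Reachable states from the start: {A,B,C,F,G,H,I}. Unreachable: {D,E,J,K} — drop them.
Initial partition by acceptance: {C} | {A,B,F,G,H,I}.
Split {A,B,F,G,H,I} by δ(·,p) → {A,B,F,H,I} and {G}.
Stable partition: {C} | {A,B,F,H,I} | {G} — 3 equivalence classes.

3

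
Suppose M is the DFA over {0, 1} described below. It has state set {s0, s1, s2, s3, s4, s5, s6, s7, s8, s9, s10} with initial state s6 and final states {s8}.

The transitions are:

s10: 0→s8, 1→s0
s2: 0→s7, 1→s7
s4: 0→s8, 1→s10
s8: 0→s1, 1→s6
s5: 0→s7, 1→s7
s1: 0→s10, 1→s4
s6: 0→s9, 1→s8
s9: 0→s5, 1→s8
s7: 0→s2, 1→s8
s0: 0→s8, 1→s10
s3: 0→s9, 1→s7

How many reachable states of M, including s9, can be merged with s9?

States {s3} cannot be reached from the start state, so discard them.
Start with accepting vs non-accepting: {s8} | {s0,s1,s2,s4,s5,s6,s7,s9,s10}.
Refine {s0,s1,s2,s4,s5,s6,s7,s9,s10} on symbol 0: members go to different blocks, giving {s1,s2,s5,s6,s7,s9} and {s0,s4,s10}.
Refine {s1,s2,s5,s6,s7,s9} on symbol 0: members go to different blocks, giving {s2,s5,s6,s7,s9} and {s1}.
On input 1, block {s2,s5,s6,s7,s9} splits into {s6,s7,s9} and {s2,s5}.
On input 0, block {s6,s7,s9} splits into {s7,s9} and {s6}.
No further refinement is possible. Final partition (6 blocks): {s8} | {s7,s9} | {s0,s4,s10} | {s1} | {s2,s5} | {s6}.
The equivalence class containing s9 is {s7,s9}, of size 2.

2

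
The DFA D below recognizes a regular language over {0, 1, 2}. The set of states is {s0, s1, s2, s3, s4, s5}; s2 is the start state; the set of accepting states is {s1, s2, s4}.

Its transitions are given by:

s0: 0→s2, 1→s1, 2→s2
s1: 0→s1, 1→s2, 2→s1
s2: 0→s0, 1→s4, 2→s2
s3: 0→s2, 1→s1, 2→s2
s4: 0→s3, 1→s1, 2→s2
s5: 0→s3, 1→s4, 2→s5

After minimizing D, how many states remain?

4

States {s5} cannot be reached from the start state, so discard them.
Start with accepting vs non-accepting: {s1,s2,s4} | {s0,s3}.
Refine {s1,s2,s4} on symbol 0: members go to different blocks, giving {s2,s4} and {s1}.
Refine {s2,s4} on symbol 1: members go to different blocks, giving {s2} and {s4}.
The partition is now stable with 4 blocks: {s2} | {s0,s3} | {s1} | {s4}.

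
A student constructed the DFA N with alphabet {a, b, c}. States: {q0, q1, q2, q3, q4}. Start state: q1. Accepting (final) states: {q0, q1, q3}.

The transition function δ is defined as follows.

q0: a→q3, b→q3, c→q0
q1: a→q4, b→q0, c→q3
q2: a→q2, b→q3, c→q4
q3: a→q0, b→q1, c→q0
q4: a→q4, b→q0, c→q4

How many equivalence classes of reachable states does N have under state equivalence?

First remove the unreachable states {q2}; 4 states remain.
P0 = {q0,q1,q3} | {q4}.
On input a, block {q0,q1,q3} splits into {q0,q3} and {q1}.
Refine {q0,q3} on symbol b: members go to different blocks, giving {q0} and {q3}.
Stable partition: {q0} | {q4} | {q1} | {q3} — 4 equivalence classes.

4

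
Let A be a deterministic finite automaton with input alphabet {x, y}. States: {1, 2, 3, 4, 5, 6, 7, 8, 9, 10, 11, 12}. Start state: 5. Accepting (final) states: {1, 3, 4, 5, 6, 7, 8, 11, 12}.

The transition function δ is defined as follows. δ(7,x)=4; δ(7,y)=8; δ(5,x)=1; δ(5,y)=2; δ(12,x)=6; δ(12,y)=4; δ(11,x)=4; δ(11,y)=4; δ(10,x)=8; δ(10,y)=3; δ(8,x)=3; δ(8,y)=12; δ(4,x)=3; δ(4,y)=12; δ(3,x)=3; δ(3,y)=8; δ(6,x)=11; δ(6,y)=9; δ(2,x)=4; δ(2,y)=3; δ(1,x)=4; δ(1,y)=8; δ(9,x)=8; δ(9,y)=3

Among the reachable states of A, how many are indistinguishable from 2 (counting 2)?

2

States {7,10} cannot be reached from the start state, so discard them.
Initial partition by acceptance: {1,3,4,5,6,8,11,12} | {2,9}.
On input y, block {1,3,4,5,6,8,11,12} splits into {1,3,4,8,11,12} and {5,6}.
On input x, block {1,3,4,8,11,12} splits into {1,3,4,8,11} and {12}.
Refine {1,3,4,8,11} on symbol y: members go to different blocks, giving {1,3,11} and {4,8}.
On input x, block {1,3,11} splits into {1,11} and {3}.
The partition is now stable with 6 blocks: {1,11} | {2,9} | {5,6} | {12} | {4,8} | {3}.
The equivalence class containing 2 is {2,9}, of size 2.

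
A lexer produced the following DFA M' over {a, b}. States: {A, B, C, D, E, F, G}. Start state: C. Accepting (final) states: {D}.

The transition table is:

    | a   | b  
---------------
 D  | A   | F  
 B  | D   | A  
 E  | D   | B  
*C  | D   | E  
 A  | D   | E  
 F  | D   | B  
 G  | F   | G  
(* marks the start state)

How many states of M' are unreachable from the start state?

No path from C leads to G; the other 6 states are all reachable.

1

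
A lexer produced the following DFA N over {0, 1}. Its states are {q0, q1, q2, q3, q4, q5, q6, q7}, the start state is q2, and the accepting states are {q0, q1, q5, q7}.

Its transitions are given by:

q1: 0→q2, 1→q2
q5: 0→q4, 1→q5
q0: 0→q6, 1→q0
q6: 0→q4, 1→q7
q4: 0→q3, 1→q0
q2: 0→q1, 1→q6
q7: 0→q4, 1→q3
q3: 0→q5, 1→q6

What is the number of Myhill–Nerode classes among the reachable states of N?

8

Initial partition by acceptance: {q0,q1,q5,q7} | {q2,q3,q4,q6}.
Refine {q0,q1,q5,q7} on symbol 1: members go to different blocks, giving {q0,q5} and {q1,q7}.
On input 0, block {q2,q3,q4,q6} splits into {q4,q6} and {q2} and {q3}.
Split {q4,q6} by δ(·,0) → {q4} and {q6}.
Refine {q0,q5} on symbol 0: members go to different blocks, giving {q0} and {q5}.
Refine {q1,q7} on symbol 0: members go to different blocks, giving {q1} and {q7}.
No further refinement is possible. Final partition (8 blocks): {q0} | {q4} | {q1} | {q2} | {q3} | {q6} | {q5} | {q7}.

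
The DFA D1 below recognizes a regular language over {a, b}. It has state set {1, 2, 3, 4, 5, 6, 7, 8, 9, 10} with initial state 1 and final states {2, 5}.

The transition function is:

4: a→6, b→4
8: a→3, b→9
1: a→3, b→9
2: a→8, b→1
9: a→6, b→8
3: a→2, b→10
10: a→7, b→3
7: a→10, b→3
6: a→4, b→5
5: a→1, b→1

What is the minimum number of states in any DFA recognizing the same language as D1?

P0 = {2,5} | {1,3,4,6,7,8,9,10}.
Refine {1,3,4,6,7,8,9,10} on symbol a: members go to different blocks, giving {1,4,6,7,8,9,10} and {3}.
On input a, block {1,4,6,7,8,9,10} splits into {4,6,7,9,10} and {1,8}.
Refine {4,6,7,9,10} on symbol b: members go to different blocks, giving {7,10} and {4} and {6} and {9}.
Stable partition: {2,5} | {7,10} | {3} | {1,8} | {4} | {6} | {9} — 7 equivalence classes.

7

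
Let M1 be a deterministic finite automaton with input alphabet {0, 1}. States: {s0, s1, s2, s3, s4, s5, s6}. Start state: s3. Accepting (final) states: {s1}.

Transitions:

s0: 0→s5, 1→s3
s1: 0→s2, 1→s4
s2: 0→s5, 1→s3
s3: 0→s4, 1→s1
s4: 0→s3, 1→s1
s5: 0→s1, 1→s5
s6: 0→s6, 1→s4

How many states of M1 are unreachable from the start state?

Starting at s3 and following transitions, the reachable set is {s1, s2, s3, s4, s5}. That leaves s0, s6 unreachable — 2 in total.

2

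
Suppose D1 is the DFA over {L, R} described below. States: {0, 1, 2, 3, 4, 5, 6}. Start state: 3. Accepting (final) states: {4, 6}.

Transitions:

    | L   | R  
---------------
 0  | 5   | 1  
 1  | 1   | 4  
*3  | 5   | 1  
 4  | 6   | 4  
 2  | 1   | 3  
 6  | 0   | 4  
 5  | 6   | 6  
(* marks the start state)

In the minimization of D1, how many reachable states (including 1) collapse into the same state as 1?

1

Reachable states from the start: {0,1,3,4,5,6}. Unreachable: {2} — drop them.
P0 = {4,6} | {0,1,3,5}.
Refine {4,6} on symbol L: members go to different blocks, giving {4} and {6}.
Refine {0,1,3,5} on symbol L: members go to different blocks, giving {0,1,3} and {5}.
Split {0,1,3} by δ(·,L) → {0,3} and {1}.
No further refinement is possible. Final partition (5 blocks): {4} | {0,3} | {6} | {5} | {1}.
The equivalence class containing 1 is {1}, of size 1.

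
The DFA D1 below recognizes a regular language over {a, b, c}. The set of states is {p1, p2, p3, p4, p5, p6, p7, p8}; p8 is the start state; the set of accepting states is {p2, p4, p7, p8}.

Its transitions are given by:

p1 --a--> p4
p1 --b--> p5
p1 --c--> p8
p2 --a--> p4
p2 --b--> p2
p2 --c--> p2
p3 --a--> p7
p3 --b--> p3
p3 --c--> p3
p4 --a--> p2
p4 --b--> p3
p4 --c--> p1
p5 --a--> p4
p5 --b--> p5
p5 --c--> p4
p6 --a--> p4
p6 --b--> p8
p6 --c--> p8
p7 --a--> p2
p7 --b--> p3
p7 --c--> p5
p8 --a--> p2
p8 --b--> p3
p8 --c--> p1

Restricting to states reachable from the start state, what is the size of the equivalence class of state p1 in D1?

First remove the unreachable states {p6}; 7 states remain.
Start with accepting vs non-accepting: {p2,p4,p7,p8} | {p1,p3,p5}.
On input b, block {p2,p4,p7,p8} splits into {p4,p7,p8} and {p2}.
Split {p1,p3,p5} by δ(·,c) → {p1,p5} and {p3}.
Stable partition: {p4,p7,p8} | {p1,p5} | {p2} | {p3} — 4 equivalence classes.
State p1 belongs to the block {p1,p5}, which has 2 states.

2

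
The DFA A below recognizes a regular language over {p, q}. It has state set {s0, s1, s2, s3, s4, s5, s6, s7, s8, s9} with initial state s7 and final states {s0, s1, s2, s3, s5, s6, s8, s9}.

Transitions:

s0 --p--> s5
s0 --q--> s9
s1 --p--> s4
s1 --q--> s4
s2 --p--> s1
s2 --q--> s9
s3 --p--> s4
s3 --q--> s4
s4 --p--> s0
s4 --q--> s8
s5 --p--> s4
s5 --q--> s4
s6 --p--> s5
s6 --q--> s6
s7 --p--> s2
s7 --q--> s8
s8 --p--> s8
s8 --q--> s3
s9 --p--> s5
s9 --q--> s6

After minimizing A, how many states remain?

P0 = {s0,s1,s2,s3,s5,s6,s8,s9} | {s4,s7}.
On input p, block {s0,s1,s2,s3,s5,s6,s8,s9} splits into {s0,s2,s6,s8,s9} and {s1,s3,s5}.
Split {s0,s2,s6,s8,s9} by δ(·,p) → {s0,s2,s6,s9} and {s8}.
The partition is now stable with 4 blocks: {s0,s2,s6,s9} | {s4,s7} | {s1,s3,s5} | {s8}.

4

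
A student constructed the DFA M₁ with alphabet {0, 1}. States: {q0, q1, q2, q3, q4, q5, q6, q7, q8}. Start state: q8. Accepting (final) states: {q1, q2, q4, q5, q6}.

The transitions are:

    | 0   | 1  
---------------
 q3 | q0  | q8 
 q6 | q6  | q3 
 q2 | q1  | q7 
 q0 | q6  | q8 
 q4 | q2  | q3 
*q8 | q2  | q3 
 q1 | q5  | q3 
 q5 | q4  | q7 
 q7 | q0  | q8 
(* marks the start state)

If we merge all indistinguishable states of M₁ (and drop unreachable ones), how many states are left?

Start with accepting vs non-accepting: {q1,q2,q4,q5,q6} | {q0,q3,q7,q8}.
Refine {q0,q3,q7,q8} on symbol 0: members go to different blocks, giving {q0,q8} and {q3,q7}.
On input 1, block {q0,q8} splits into {q0} and {q8}.
No further refinement is possible. Final partition (4 blocks): {q1,q2,q4,q5,q6} | {q0} | {q3,q7} | {q8}.

4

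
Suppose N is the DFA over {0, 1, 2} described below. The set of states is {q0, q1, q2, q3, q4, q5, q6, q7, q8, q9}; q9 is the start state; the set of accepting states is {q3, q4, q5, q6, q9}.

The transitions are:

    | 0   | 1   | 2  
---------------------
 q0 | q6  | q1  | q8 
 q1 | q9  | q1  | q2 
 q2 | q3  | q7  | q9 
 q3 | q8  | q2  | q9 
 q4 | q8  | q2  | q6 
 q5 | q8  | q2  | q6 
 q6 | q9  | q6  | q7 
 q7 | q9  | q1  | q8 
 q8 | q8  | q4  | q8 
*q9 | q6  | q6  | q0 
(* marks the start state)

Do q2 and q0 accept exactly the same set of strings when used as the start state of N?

No

Reachable states from the start: {q0,q1,q2,q3,q4,q6,q7,q8,q9}. Unreachable: {q5} — drop them.
Initial partition by acceptance: {q3,q4,q6,q9} | {q0,q1,q2,q7,q8}.
Split {q3,q4,q6,q9} by δ(·,0) → {q3,q4} and {q6,q9}.
Refine {q0,q1,q2,q7,q8} on symbol 0: members go to different blocks, giving {q0,q1,q7} and {q2} and {q8}.
On input 2, block {q0,q1,q7} splits into {q0,q7} and {q1}.
Stable partition: {q3,q4} | {q0,q7} | {q6,q9} | {q2} | {q8} | {q1} — 6 equivalence classes.
q2 and q0 end up in different blocks, so they are distinguishable. For instance, the string '2' is accepted from only q2.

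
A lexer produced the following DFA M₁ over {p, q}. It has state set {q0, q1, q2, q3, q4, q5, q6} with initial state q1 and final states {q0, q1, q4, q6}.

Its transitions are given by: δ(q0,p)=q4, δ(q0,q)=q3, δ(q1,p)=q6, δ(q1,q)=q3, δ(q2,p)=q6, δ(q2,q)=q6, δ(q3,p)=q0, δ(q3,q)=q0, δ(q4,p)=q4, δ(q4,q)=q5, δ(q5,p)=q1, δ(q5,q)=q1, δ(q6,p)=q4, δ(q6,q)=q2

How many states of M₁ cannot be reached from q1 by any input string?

Every one of the 7 states is reachable from q1.

0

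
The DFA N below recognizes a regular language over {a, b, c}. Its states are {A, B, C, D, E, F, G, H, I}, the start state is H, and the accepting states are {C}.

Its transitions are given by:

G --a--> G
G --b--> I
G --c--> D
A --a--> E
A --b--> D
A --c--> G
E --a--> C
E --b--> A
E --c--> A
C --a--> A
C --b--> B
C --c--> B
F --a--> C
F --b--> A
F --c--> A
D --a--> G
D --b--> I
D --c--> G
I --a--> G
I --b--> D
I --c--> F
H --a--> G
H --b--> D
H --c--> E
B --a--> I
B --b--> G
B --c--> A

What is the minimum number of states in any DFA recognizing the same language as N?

6

All states are reachable from the start state.
Initial partition by acceptance: {C} | {A,B,D,E,F,G,H,I}.
On input a, block {A,B,D,E,F,G,H,I} splits into {A,B,D,G,H,I} and {E,F}.
On input a, block {A,B,D,G,H,I} splits into {B,D,G,H,I} and {A}.
Split {B,D,G,H,I} by δ(·,c) → {D,G} and {H,I} and {B}.
The partition is now stable with 6 blocks: {C} | {D,G} | {E,F} | {A} | {H,I} | {B}.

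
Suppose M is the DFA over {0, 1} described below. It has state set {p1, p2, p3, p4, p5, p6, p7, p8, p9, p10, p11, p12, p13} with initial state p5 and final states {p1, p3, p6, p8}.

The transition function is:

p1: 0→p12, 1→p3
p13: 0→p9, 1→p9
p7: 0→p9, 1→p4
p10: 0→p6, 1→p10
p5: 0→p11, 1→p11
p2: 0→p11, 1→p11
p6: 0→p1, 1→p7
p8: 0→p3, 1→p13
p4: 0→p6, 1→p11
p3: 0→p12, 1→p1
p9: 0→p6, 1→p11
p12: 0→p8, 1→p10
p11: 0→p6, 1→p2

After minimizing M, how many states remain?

7

Initial partition by acceptance: {p1,p3,p6,p8} | {p2,p4,p5,p7,p9,p10,p11,p12,p13}.
Refine {p1,p3,p6,p8} on symbol 0: members go to different blocks, giving {p1,p3} and {p6,p8}.
On input 0, block {p2,p4,p5,p7,p9,p10,p11,p12,p13} splits into {p4,p9,p10,p11,p12} and {p2,p5,p7,p13}.
On input 1, block {p4,p9,p10,p11,p12} splits into {p4,p9,p10,p12} and {p11}.
Split {p4,p9,p10,p12} by δ(·,1) → {p4,p9} and {p10,p12}.
Split {p2,p5,p7,p13} by δ(·,0) → {p2,p5} and {p7,p13}.
No further refinement is possible. Final partition (7 blocks): {p1,p3} | {p4,p9} | {p6,p8} | {p2,p5} | {p11} | {p10,p12} | {p7,p13}.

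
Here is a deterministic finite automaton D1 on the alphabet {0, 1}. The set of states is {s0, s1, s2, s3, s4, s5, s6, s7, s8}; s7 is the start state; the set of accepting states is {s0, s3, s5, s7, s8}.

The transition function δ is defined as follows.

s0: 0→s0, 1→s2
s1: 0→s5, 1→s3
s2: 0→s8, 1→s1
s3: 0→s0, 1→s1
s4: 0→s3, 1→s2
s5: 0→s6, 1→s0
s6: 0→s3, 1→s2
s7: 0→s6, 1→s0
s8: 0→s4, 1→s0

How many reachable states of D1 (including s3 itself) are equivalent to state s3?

1

Every state is reachable, so we keep all 9.
Start with accepting vs non-accepting: {s0,s3,s5,s7,s8} | {s1,s2,s4,s6}.
Split {s0,s3,s5,s7,s8} by δ(·,0) → {s5,s7,s8} and {s0,s3}.
Refine {s1,s2,s4,s6} on symbol 0: members go to different blocks, giving {s1,s2} and {s4,s6}.
On input 1, block {s1,s2} splits into {s1} and {s2}.
On input 1, block {s0,s3} splits into {s0} and {s3}.
No further refinement is possible. Final partition (6 blocks): {s5,s7,s8} | {s1} | {s0} | {s4,s6} | {s2} | {s3}.
State s3 belongs to the block {s3}, which has 1 states.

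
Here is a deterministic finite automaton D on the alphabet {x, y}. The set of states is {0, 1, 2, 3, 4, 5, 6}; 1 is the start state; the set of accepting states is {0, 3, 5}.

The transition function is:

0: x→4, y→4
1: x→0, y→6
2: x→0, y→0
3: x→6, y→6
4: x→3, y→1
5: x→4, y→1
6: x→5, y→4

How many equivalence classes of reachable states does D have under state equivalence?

First remove the unreachable states {2}; 6 states remain.
Start with accepting vs non-accepting: {0,3,5} | {1,4,6}.
The partition is now stable with 2 blocks: {0,3,5} | {1,4,6}.

2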